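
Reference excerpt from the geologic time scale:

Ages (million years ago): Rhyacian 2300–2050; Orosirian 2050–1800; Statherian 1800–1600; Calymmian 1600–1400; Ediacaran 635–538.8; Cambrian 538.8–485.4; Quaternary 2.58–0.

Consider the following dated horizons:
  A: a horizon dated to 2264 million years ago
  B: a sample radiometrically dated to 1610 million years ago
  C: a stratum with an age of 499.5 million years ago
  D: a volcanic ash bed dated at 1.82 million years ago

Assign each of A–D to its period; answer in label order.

A — Rhyacian; B — Statherian; C — Cambrian; D — Quaternary

A: 2264 Ma lies in 2300–2050 Ma, so Rhyacian.
B: 1610 Ma lies in 1800–1600 Ma, so Statherian.
C: 499.5 Ma lies in 538.8–485.4 Ma, so Cambrian.
D: 1.82 Ma lies in 2.58–0 Ma, so Quaternary.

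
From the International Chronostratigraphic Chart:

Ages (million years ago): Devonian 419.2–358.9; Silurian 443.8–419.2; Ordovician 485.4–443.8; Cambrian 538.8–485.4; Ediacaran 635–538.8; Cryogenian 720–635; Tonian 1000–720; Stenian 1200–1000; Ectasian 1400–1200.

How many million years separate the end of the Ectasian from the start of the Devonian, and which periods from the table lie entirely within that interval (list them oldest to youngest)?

End of Ectasian = 1200 Ma; start of Devonian = 419.2 Ma.
Gap = 1200 − 419.2 = 780.8 Myr.
Periods wholly inside 1200–419.2 Ma: Stenian (1200–1000), Tonian (1000–720), Cryogenian (720–635), Ediacaran (635–538.8), Cambrian (538.8–485.4), Ordovician (485.4–443.8), Silurian (443.8–419.2).

780.8 million years; Stenian, Tonian, Cryogenian, Ediacaran, Cambrian, Ordovician, Silurian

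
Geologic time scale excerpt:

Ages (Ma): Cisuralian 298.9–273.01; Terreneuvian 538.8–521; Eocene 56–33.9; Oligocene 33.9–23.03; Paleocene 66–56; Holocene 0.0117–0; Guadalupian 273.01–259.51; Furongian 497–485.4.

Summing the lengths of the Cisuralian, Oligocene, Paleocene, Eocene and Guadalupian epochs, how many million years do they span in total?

Each duration: Cisuralian = 25.89; Oligocene = 10.87; Paleocene = 10; Eocene = 22.1; Guadalupian = 13.5.
Sum: 25.89 + 10.87 + 10 + 22.1 + 13.5 = 82.36 Myr.

82.36 million years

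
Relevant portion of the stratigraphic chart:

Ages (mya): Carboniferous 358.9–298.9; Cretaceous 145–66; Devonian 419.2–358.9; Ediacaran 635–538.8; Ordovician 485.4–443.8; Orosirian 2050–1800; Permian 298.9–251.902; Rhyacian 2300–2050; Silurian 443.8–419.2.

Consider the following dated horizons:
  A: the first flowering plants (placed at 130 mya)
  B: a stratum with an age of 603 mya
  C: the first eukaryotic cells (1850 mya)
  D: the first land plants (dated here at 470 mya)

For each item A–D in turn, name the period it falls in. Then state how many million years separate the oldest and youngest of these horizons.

A — Cretaceous; B — Ediacaran; C — Orosirian; D — Ordovician; span 1720 million years

Match each age against the start–end ranges in the excerpt: A = 130 Ma → Cretaceous (145–66); B = 603 Ma → Ediacaran (635–538.8); C = 1850 Ma → Orosirian (2050–1800); D = 470 Ma → Ordovician (485.4–443.8).
The largest age is 1850 Ma and the smallest is 130 Ma; their difference is 1720 Myr.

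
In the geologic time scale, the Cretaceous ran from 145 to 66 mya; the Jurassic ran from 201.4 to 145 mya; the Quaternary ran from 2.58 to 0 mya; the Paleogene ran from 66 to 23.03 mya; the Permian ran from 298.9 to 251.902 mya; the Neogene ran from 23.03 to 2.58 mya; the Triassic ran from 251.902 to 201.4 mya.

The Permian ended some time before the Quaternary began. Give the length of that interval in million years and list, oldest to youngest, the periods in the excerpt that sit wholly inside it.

End of Permian = 251.902 Ma; start of Quaternary = 2.58 Ma.
Gap = 251.902 − 2.58 = 249.322 Myr.
Periods wholly inside 251.902–2.58 Ma: Triassic (251.902–201.4), Jurassic (201.4–145), Cretaceous (145–66), Paleogene (66–23.03), Neogene (23.03–2.58).

249.322 million years; Triassic, Jurassic, Cretaceous, Paleogene, Neogene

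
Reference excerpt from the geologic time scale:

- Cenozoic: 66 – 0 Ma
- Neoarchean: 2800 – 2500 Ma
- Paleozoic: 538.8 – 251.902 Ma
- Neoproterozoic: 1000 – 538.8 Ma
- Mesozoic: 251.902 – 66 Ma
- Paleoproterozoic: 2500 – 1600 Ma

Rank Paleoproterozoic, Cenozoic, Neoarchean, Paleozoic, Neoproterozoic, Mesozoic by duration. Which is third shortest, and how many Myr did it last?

Start − end for each: Paleoproterozoic 2500 − 1600 = 900; Cenozoic 66 − 0 = 66; Neoarchean 2800 − 2500 = 300; Paleozoic 538.8 − 251.902 = 286.898; Neoproterozoic 1000 − 538.8 = 461.2; Mesozoic 251.902 − 66 = 185.902.
Ranking these from shortest: Cenozoic < Mesozoic < Paleozoic < Neoarchean < Neoproterozoic < Paleoproterozoic.
Position 3 in that ranking is Paleozoic, which lasted 286.898 Myr.

Paleozoic, 286.898 million years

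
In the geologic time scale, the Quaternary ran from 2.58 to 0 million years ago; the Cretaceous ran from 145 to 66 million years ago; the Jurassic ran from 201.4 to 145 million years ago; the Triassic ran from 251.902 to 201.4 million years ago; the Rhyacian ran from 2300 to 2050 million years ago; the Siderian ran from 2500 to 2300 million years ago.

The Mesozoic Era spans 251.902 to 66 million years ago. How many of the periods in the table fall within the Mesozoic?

3

Periods inside 251.902–66 Ma: Triassic, Jurassic, Cretaceous — 3 in total.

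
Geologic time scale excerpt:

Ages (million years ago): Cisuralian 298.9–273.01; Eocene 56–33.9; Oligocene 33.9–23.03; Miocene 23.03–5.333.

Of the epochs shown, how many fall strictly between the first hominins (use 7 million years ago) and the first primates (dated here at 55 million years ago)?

55 Ma sits inside the Eocene (56–33.9) and 7 Ma inside the Miocene (23.03–5.333); neither of those is wholly between the two dates.
The listed epochs lying completely between them are Oligocene — 1 in all.

1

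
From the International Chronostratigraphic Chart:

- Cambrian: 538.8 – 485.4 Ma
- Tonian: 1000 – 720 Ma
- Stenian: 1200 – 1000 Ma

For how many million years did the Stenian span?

1200 − 1000 = 200 million years.

200 million years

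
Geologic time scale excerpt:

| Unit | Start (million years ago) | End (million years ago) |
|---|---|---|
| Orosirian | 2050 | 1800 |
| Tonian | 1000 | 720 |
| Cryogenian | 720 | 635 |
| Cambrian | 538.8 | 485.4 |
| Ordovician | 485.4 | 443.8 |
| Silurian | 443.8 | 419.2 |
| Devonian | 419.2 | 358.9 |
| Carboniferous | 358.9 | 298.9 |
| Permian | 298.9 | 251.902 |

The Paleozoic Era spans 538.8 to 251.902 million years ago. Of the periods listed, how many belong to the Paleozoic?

6

Periods inside 538.8–251.902 Ma: Cambrian, Ordovician, Silurian, Devonian, Carboniferous, Permian — 6 in total.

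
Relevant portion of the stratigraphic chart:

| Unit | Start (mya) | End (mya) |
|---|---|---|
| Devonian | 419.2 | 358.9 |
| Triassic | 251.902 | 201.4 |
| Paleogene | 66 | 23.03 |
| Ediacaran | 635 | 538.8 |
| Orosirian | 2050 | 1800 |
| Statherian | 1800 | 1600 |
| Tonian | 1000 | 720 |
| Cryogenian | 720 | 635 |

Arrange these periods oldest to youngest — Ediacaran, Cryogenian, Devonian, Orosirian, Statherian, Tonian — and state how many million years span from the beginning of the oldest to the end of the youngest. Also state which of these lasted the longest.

Start ages (Ma): Orosirian 2050, Statherian 1800, Tonian 1000, Cryogenian 720, Ediacaran 635, Devonian 419.2.
Ordered oldest to youngest: Orosirian, Statherian, Tonian, Cryogenian, Ediacaran, Devonian.
Span = 2050 − 358.9 = 1691.1 Myr.
Durations: Statherian 200, Ediacaran 96.2, Cryogenian 85, Devonian 60.3, Tonian 280, Orosirian 250 → longest is Tonian (280 Myr).

Orosirian, Statherian, Tonian, Cryogenian, Ediacaran, Devonian; total span 1691.1 Myr; longest is Tonian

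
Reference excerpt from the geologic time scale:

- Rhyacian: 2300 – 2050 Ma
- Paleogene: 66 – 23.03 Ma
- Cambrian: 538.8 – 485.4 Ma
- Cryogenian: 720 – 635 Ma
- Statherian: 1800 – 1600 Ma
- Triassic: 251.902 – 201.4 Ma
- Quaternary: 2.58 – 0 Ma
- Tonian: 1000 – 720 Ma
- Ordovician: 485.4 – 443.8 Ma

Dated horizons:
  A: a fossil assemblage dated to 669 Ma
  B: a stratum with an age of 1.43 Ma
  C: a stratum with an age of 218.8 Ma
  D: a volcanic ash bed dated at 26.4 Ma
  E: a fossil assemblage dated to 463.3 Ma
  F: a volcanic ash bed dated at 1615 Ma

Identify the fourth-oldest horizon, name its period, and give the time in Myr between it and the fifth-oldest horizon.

C, in the Triassic; 192.4 million years to D

Sorted oldest-first by Ma: F (1615), A (669), E (463.3), C (218.8), D (26.4), B (1.43).
The fourth oldest is C at 218.8 Ma, which lies in 251.902–201.4 Ma: the Triassic.
The fifth oldest is D at 26.4 Ma; separation = |218.8 − 26.4| = 192.4 Myr.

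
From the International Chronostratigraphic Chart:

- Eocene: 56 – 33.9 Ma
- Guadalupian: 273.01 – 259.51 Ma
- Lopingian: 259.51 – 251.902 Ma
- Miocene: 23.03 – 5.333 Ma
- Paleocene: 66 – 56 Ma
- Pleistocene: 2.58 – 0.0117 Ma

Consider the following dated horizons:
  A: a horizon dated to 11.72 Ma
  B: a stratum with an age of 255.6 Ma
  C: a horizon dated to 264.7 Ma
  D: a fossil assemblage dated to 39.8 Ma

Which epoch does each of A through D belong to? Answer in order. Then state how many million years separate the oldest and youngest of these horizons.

A — Miocene; B — Lopingian; C — Guadalupian; D — Eocene; span 252.98 million years

A: 11.72 Ma lies in 23.03–5.333 Ma, so Miocene.
B: 255.6 Ma lies in 259.51–251.902 Ma, so Lopingian.
C: 264.7 Ma lies in 273.01–259.51 Ma, so Guadalupian.
D: 39.8 Ma lies in 56–33.9 Ma, so Eocene.
Oldest = 264.7 Ma, youngest = 11.72 Ma → span 252.98 Myr.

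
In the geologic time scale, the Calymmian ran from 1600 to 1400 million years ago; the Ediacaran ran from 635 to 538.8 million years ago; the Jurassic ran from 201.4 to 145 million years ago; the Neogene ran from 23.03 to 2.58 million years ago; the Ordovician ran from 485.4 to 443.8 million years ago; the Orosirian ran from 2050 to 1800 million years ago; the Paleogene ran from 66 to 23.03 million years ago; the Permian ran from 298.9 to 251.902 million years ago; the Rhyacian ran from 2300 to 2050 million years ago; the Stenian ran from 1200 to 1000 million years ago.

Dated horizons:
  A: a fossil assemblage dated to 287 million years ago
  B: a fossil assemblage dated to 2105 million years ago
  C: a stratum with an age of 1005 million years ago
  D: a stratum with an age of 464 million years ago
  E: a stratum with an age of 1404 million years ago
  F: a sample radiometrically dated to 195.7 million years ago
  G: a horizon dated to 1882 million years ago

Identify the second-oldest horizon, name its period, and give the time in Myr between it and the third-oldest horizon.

G, in the Orosirian; 478 million years to E

Sorted oldest-first by Ma: B (2105), G (1882), E (1404), C (1005), D (464), A (287), F (195.7).
The second oldest is G at 1882 Ma, which lies in 2050–1800 Ma: the Orosirian.
The third oldest is E at 1404 Ma; separation = |1882 − 1404| = 478 Myr.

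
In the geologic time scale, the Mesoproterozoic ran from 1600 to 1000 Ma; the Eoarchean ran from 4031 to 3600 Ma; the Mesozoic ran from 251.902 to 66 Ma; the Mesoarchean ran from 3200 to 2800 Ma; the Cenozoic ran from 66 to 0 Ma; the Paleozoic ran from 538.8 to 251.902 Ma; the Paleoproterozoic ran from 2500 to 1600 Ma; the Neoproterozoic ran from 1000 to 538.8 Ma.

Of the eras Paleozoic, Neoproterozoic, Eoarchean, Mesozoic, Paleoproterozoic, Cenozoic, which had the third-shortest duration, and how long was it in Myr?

Durations: Paleozoic 286.898; Neoproterozoic 461.2; Eoarchean 431; Mesozoic 185.902; Paleoproterozoic 900; Cenozoic 66 Myr.
Sorted shortest-first: Cenozoic (66), Mesozoic (185.902), Paleozoic (286.898), Eoarchean (431), Neoproterozoic (461.2), Paleoproterozoic (900).
The third shortest is Paleozoic at 286.898 Myr.

Paleozoic, 286.898 million years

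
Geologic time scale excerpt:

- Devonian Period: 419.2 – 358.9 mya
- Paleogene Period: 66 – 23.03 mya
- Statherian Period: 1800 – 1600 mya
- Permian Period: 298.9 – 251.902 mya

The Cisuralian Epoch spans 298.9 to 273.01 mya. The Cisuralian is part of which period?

Permian

The Cisuralian (298.9–273.01 Ma) lies entirely within 298.9–251.902 Ma, the Permian Period.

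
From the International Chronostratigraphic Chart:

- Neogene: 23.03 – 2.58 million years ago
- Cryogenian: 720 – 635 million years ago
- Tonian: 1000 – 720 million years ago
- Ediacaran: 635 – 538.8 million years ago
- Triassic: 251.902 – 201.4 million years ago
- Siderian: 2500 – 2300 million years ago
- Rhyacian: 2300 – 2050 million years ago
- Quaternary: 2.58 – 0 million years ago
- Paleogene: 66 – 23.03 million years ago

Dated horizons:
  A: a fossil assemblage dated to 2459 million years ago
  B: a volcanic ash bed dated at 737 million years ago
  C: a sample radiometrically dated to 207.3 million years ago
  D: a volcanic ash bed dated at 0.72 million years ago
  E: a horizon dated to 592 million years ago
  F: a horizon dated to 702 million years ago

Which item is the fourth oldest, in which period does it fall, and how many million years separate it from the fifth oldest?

E, in the Ediacaran; 384.7 million years to C

Larger Ma means older, so oldest first: A 2459 > B 737 > F 702 > E 592 > C 207.3 > D 0.72.
Counting 4 along gives E (592 Ma); the excerpt puts that inside the Ediacaran, 635–538.8 Ma.
Next in line is C (207.3 Ma), and 592 − 207.3 = 384.7 Myr.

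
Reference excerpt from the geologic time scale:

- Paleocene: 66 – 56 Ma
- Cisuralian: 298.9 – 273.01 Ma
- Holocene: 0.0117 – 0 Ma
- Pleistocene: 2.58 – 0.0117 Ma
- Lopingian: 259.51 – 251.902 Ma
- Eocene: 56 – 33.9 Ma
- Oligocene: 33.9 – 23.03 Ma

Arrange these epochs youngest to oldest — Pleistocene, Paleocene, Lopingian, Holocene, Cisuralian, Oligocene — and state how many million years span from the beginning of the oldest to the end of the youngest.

Holocene → Pleistocene → Oligocene → Paleocene → Lopingian → Cisuralian; total span 298.9 Myr

Start ages (Ma): Cisuralian 298.9, Lopingian 259.51, Paleocene 66, Oligocene 33.9, Pleistocene 2.58, Holocene 0.0117.
Ordered youngest to oldest: Holocene, Pleistocene, Oligocene, Paleocene, Lopingian, Cisuralian.
Span = 298.9 − 0 = 298.9 Myr.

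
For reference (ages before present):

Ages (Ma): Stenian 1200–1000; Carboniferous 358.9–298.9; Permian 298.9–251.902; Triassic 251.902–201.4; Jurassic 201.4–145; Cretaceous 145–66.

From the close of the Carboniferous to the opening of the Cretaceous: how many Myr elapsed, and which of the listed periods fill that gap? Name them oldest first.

153.9 million years; Permian, Triassic, Jurassic

The Carboniferous closes at 298.9 Ma and the Cretaceous opens at 145 Ma, so the interval is 298.9 − 145 = 153.9 Myr.
A period fits inside if it starts at or after 298.9 Ma and ends at or before 145 Ma; oldest first that gives Permian, Triassic, Jurassic.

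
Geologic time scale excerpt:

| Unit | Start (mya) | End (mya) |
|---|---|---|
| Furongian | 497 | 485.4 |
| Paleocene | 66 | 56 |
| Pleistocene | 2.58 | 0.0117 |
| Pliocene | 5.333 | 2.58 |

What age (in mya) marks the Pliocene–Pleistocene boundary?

The Pliocene ends and the Pleistocene begins at 2.58 mya.

2.58 mya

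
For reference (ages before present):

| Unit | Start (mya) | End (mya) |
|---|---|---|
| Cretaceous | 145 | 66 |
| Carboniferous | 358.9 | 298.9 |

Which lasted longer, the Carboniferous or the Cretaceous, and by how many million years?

Cretaceous, by 19 million years

Carboniferous: 358.9 − 298.9 = 60 Myr.
Cretaceous: 145 − 66 = 79 Myr.
Difference: 79 − 60 = 19 Myr, so the Cretaceous was longer.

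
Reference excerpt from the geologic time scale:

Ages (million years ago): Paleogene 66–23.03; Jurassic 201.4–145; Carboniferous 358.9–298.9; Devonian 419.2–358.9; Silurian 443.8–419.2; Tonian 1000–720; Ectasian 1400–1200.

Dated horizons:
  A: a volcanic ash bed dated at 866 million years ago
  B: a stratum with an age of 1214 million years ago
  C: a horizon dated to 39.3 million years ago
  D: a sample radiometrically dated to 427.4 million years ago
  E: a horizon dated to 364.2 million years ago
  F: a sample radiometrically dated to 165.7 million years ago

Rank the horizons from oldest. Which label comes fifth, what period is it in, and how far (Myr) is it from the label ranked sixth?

Larger Ma means older, so oldest first: B 1214 > A 866 > D 427.4 > E 364.2 > F 165.7 > C 39.3.
Counting 5 along gives F (165.7 Ma); the excerpt puts that inside the Jurassic, 201.4–145 Ma.
Next in line is C (39.3 Ma), and 165.7 − 39.3 = 126.4 Myr.

F, in the Jurassic; 126.4 million years to C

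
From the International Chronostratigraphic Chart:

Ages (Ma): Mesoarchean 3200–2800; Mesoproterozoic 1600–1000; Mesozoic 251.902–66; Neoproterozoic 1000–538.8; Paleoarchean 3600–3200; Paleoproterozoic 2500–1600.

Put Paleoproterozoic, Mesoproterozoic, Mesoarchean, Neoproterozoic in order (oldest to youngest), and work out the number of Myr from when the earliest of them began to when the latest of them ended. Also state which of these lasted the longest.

Start ages (Ma): Mesoarchean 3200, Paleoproterozoic 2500, Mesoproterozoic 1600, Neoproterozoic 1000.
Ordered oldest to youngest: Mesoarchean, Paleoproterozoic, Mesoproterozoic, Neoproterozoic.
Span = 3200 − 538.8 = 2661.2 Myr.
Durations: Neoproterozoic 461.2, Mesoproterozoic 600, Mesoarchean 400, Paleoproterozoic 900 → longest is Paleoproterozoic (900 Myr).

Mesoarchean, Paleoproterozoic, Mesoproterozoic, Neoproterozoic; total span 2661.2 Myr; longest is Paleoproterozoic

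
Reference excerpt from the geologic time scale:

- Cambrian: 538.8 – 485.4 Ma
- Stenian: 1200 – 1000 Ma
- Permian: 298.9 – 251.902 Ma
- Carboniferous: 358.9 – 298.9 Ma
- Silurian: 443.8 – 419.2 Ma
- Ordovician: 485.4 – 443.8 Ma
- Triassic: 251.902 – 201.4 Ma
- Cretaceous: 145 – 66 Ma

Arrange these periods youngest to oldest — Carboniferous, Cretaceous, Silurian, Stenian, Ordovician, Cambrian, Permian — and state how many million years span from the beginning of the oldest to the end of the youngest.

Cretaceous, Permian, Carboniferous, Silurian, Ordovician, Cambrian, Stenian; total span 1134 Myr

Start ages (Ma): Stenian 1200, Cambrian 538.8, Ordovician 485.4, Silurian 443.8, Carboniferous 358.9, Permian 298.9, Cretaceous 145.
Ordered youngest to oldest: Cretaceous, Permian, Carboniferous, Silurian, Ordovician, Cambrian, Stenian.
Span = 1200 − 66 = 1134 Myr.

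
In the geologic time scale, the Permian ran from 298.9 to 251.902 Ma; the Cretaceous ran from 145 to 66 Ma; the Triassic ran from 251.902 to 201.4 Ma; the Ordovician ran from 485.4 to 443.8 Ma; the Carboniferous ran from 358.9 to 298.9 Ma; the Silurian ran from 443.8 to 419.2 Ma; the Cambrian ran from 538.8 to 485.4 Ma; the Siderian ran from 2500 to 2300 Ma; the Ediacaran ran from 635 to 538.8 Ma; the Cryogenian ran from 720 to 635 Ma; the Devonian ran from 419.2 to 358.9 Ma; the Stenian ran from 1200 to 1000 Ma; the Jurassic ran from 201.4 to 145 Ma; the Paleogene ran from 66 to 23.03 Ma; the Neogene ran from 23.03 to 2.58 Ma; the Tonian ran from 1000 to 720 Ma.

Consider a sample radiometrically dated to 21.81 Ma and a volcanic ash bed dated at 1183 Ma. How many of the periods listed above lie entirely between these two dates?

1183 Ma sits inside the Stenian (1200–1000) and 21.81 Ma inside the Neogene (23.03–2.58); neither of those is wholly between the two dates.
The listed periods lying completely between them are Tonian, Cryogenian, Ediacaran, Cambrian, Ordovician, Silurian, Devonian, Carboniferous, Permian, Triassic, Jurassic, Cretaceous, Paleogene — 13 in all.

13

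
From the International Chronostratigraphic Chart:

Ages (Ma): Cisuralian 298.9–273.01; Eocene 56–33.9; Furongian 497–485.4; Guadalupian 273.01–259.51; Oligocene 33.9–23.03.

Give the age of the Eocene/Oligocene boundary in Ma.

33.9 Ma

The Eocene ends and the Oligocene begins at 33.9 Ma.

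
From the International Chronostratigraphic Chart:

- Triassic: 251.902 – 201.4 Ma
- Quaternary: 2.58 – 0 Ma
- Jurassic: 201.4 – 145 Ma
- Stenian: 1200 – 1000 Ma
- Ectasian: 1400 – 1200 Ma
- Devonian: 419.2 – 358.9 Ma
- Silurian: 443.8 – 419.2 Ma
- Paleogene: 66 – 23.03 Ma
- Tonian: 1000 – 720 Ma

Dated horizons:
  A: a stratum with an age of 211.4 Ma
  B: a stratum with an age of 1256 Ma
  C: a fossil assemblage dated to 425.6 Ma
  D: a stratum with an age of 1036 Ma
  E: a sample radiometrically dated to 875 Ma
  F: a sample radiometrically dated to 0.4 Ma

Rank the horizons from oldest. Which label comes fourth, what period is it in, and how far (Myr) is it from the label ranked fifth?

C, in the Silurian; 214.2 million years to A

Larger Ma means older, so oldest first: B 1256 > D 1036 > E 875 > C 425.6 > A 211.4 > F 0.4.
Counting 4 along gives C (425.6 Ma); the excerpt puts that inside the Silurian, 443.8–419.2 Ma.
Next in line is A (211.4 Ma), and 425.6 − 211.4 = 214.2 Myr.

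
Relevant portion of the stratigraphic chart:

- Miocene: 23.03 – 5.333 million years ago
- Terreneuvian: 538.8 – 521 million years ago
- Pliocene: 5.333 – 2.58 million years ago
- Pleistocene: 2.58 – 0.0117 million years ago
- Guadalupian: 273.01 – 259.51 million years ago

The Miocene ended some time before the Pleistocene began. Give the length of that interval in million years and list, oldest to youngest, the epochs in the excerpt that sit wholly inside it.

2.753 million years; Pliocene

End of Miocene = 5.333 Ma; start of Pleistocene = 2.58 Ma.
Gap = 5.333 − 2.58 = 2.753 Myr.
Epochs wholly inside 5.333–2.58 Ma: Pliocene (5.333–2.58).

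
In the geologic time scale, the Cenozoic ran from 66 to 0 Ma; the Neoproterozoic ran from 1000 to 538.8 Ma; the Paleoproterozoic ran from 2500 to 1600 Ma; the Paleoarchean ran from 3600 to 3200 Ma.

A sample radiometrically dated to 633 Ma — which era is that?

633 Ma lies between 1000 and 538.8 Ma, so it falls in the Neoproterozoic.

Neoproterozoic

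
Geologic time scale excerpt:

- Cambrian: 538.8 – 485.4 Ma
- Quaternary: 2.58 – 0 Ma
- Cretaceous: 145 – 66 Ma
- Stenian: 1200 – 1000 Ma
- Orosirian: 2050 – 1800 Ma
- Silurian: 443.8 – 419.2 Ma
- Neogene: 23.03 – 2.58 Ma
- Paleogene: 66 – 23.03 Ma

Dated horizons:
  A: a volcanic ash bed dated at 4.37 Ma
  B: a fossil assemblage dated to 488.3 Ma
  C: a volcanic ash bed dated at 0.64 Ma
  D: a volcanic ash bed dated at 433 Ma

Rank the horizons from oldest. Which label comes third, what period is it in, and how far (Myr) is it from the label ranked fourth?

Sorted oldest-first by Ma: B (488.3), D (433), A (4.37), C (0.64).
The third oldest is A at 4.37 Ma, which lies in 23.03–2.58 Ma: the Neogene.
The fourth oldest is C at 0.64 Ma; separation = |4.37 − 0.64| = 3.73 Myr.

A, in the Neogene; 3.73 million years to C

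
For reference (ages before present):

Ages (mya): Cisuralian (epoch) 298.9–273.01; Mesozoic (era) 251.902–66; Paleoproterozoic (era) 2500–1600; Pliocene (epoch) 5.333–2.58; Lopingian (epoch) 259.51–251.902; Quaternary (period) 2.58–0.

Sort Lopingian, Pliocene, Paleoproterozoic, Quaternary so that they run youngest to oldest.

Quaternary, Pliocene, Lopingian, Paleoproterozoic

Sorting by start age (ascending Ma, since larger Ma = older): Quaternary began 2.58, Pliocene began 5.333, Lopingian began 259.51, Paleoproterozoic began 2500.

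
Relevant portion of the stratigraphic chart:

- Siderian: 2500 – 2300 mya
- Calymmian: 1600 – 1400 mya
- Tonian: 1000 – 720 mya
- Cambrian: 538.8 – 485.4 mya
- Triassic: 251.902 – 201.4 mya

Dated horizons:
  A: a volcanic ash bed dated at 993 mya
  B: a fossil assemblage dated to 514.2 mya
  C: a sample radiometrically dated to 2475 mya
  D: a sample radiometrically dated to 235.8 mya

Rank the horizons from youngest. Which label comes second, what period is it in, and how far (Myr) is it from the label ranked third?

B, in the Cambrian; 478.8 million years to A

Sorted youngest-first by Ma: D (235.8), B (514.2), A (993), C (2475).
The second youngest is B at 514.2 Ma, which lies in 538.8–485.4 Ma: the Cambrian.
The third youngest is A at 993 Ma; separation = |514.2 − 993| = 478.8 Myr.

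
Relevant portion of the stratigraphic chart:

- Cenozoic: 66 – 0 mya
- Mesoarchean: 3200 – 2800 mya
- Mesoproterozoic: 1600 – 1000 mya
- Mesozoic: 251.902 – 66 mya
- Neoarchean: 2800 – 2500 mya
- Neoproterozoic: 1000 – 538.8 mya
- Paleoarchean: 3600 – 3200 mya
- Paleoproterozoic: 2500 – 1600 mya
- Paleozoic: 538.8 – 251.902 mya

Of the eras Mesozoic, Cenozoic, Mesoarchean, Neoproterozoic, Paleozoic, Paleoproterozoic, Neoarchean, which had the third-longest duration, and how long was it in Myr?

Mesoarchean, 400 million years

Start − end for each: Mesozoic 251.902 − 66 = 185.902; Cenozoic 66 − 0 = 66; Mesoarchean 3200 − 2800 = 400; Neoproterozoic 1000 − 538.8 = 461.2; Paleozoic 538.8 − 251.902 = 286.898; Paleoproterozoic 2500 − 1600 = 900; Neoarchean 2800 − 2500 = 300.
Ranking these from longest: Paleoproterozoic > Neoproterozoic > Mesoarchean > Neoarchean > Paleozoic > Mesozoic > Cenozoic.
Position 3 in that ranking is Mesoarchean, which lasted 400 Myr.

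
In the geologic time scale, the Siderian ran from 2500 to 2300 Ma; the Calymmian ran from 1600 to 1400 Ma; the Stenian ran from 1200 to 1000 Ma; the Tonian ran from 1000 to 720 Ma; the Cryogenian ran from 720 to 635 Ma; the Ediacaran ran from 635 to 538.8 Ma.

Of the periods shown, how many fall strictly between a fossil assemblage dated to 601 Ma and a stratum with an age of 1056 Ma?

2

1056 Ma sits inside the Stenian (1200–1000) and 601 Ma inside the Ediacaran (635–538.8); neither of those is wholly between the two dates.
The listed periods lying completely between them are Tonian, Cryogenian — 2 in all.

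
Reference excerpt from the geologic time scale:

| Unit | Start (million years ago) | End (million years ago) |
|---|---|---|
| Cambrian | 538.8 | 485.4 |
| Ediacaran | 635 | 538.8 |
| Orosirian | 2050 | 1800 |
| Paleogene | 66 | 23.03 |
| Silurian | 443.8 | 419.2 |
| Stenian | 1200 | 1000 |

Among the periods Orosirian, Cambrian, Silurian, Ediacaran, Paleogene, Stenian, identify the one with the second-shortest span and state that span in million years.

Durations: Orosirian 250; Cambrian 53.4; Silurian 24.6; Ediacaran 96.2; Paleogene 42.97; Stenian 200 Myr.
Sorted shortest-first: Silurian (24.6), Paleogene (42.97), Cambrian (53.4), Ediacaran (96.2), Stenian (200), Orosirian (250).
The second shortest is Paleogene at 42.97 Myr.

Paleogene, 42.97 million years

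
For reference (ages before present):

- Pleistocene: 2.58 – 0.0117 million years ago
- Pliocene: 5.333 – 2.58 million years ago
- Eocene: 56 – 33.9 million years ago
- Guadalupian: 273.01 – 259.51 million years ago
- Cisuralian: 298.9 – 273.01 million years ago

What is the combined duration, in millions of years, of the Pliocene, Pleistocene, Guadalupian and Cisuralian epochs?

44.7113 million years

Duration is start − end for each: (5.333 − 2.58) + (2.58 − 0.0117) + (273.01 − 259.51) + (298.9 − 273.01).
That is 2.753 + 2.5683 + 13.5 + 25.89, which totals 44.7113 million years.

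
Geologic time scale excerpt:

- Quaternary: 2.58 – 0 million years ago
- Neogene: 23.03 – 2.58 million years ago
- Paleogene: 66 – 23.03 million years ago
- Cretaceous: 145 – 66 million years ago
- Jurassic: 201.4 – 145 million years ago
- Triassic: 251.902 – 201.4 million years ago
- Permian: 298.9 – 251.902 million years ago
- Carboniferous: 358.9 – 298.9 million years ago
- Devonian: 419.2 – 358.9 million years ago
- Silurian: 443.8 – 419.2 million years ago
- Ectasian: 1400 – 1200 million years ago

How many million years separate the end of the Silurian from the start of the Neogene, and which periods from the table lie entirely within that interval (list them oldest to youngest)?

End of Silurian = 419.2 Ma; start of Neogene = 23.03 Ma.
Gap = 419.2 − 23.03 = 396.17 Myr.
Periods wholly inside 419.2–23.03 Ma: Devonian (419.2–358.9), Carboniferous (358.9–298.9), Permian (298.9–251.902), Triassic (251.902–201.4), Jurassic (201.4–145), Cretaceous (145–66), Paleogene (66–23.03).

396.17 million years; Devonian, Carboniferous, Permian, Triassic, Jurassic, Cretaceous, Paleogene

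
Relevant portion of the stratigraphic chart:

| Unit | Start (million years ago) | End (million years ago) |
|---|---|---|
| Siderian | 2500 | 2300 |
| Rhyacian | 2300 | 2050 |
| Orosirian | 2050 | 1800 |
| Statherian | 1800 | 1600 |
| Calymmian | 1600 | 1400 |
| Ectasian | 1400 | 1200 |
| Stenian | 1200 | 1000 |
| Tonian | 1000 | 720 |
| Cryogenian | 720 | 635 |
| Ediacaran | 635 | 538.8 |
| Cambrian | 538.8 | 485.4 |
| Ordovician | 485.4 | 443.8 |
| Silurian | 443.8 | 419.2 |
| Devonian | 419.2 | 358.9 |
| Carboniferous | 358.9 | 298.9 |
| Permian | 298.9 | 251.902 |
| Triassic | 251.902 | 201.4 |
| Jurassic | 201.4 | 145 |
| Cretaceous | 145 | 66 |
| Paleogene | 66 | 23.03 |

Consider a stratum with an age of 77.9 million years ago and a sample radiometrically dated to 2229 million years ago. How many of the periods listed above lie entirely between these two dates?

The older date is 2229 Ma and the younger is 77.9 Ma.
Periods with start < 2229 and end > 77.9 Ma: Orosirian (2050–1800), Statherian (1800–1600), Calymmian (1600–1400), Ectasian (1400–1200), Stenian (1200–1000), Tonian (1000–720), Cryogenian (720–635), Ediacaran (635–538.8), Cambrian (538.8–485.4), Ordovician (485.4–443.8), Silurian (443.8–419.2), Devonian (419.2–358.9), Carboniferous (358.9–298.9), Permian (298.9–251.902), Triassic (251.902–201.4), Jurassic (201.4–145).
That is 16 complete periods.

16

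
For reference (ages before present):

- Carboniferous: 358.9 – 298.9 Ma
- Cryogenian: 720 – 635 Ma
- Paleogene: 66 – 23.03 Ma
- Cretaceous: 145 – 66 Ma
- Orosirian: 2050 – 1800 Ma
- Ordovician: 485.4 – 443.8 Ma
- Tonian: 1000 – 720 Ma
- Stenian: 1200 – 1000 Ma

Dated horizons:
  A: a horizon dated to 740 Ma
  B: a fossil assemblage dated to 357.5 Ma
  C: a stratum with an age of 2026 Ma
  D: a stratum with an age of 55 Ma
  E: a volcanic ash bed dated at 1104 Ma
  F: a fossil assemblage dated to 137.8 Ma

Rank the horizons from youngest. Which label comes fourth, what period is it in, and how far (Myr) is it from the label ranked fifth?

Smaller Ma means younger, so youngest first: D 55 < F 137.8 < B 357.5 < A 740 < E 1104 < C 2026.
Counting 4 along gives A (740 Ma); the excerpt puts that inside the Tonian, 1000–720 Ma.
Next in line is E (1104 Ma), and 1104 − 740 = 364 Myr.

A, in the Tonian; 364 million years to E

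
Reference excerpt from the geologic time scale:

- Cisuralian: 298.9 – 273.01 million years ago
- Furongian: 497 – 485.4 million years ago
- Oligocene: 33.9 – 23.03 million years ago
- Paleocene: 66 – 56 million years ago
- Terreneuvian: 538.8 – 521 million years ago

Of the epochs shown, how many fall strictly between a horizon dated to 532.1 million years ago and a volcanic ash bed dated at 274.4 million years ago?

1

The older date is 532.1 Ma and the younger is 274.4 Ma.
Epochs with start < 532.1 and end > 274.4 Ma: Furongian (497–485.4).
That is 1 complete epoch.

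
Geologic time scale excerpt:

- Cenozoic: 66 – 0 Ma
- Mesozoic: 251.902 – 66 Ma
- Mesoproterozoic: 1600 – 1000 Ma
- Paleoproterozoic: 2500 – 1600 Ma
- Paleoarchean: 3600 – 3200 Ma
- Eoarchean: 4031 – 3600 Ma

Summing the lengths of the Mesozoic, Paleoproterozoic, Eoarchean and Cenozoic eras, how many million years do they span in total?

1582.902 million years

Each duration: Mesozoic = 185.902; Paleoproterozoic = 900; Eoarchean = 431; Cenozoic = 66.
Sum: 185.902 + 900 + 431 + 66 = 1582.902 Myr.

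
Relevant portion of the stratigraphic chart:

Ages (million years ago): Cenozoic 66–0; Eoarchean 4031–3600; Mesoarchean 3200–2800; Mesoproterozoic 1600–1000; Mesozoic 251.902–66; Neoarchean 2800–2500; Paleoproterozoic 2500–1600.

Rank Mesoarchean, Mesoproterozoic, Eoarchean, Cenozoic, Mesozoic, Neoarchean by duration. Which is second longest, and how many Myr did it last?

Eoarchean, 431 million years

Durations: Mesoarchean 400; Mesoproterozoic 600; Eoarchean 431; Cenozoic 66; Mesozoic 185.902; Neoarchean 300 Myr.
Sorted longest-first: Mesoproterozoic (600), Eoarchean (431), Mesoarchean (400), Neoarchean (300), Mesozoic (185.902), Cenozoic (66).
The second longest is Eoarchean at 431 Myr.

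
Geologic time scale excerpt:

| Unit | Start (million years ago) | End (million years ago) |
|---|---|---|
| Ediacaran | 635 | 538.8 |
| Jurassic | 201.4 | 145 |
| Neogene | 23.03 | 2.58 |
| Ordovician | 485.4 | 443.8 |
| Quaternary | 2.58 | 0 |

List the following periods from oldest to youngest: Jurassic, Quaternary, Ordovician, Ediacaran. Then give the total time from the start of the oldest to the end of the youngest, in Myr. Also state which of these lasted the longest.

Ediacaran, Ordovician, Jurassic, Quaternary; total span 635 Myr; longest is Ediacaran

Start ages (Ma): Ediacaran 635, Ordovician 485.4, Jurassic 201.4, Quaternary 2.58.
Ordered oldest to youngest: Ediacaran, Ordovician, Jurassic, Quaternary.
Span = 635 − 0 = 635 Myr.
Durations: Ediacaran 96.2, Quaternary 2.58, Ordovician 41.6, Jurassic 56.4 → longest is Ediacaran (96.2 Myr).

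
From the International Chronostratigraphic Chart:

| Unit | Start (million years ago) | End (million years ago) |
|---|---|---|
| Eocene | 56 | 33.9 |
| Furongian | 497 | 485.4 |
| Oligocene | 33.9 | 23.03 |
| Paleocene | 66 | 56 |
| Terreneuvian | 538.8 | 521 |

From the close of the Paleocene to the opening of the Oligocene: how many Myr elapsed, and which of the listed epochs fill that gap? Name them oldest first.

22.1 million years; Eocene

The Paleocene closes at 56 Ma and the Oligocene opens at 33.9 Ma, so the interval is 56 − 33.9 = 22.1 Myr.
An epoch fits inside if it starts at or after 56 Ma and ends at or before 33.9 Ma; oldest first that gives Eocene.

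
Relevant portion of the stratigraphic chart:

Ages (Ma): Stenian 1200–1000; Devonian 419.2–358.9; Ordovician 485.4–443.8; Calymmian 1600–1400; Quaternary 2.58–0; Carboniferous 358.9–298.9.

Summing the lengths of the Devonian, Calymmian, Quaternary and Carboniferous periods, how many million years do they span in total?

322.88 million years

Duration is start − end for each: (419.2 − 358.9) + (1600 − 1400) + (2.58 − 0) + (358.9 − 298.9).
That is 60.3 + 200 + 2.58 + 60, which totals 322.88 million years.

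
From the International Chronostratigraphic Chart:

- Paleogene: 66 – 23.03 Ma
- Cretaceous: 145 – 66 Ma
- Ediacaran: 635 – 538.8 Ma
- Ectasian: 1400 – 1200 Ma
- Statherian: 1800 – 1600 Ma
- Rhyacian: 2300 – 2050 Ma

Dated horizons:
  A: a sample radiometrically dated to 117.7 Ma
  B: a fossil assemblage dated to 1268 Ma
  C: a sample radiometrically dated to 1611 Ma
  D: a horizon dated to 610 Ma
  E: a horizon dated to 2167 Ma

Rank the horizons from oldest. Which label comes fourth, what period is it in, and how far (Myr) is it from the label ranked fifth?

D, in the Ediacaran; 492.3 million years to A

Larger Ma means older, so oldest first: E 2167 > C 1611 > B 1268 > D 610 > A 117.7.
Counting 4 along gives D (610 Ma); the excerpt puts that inside the Ediacaran, 635–538.8 Ma.
Next in line is A (117.7 Ma), and 610 − 117.7 = 492.3 Myr.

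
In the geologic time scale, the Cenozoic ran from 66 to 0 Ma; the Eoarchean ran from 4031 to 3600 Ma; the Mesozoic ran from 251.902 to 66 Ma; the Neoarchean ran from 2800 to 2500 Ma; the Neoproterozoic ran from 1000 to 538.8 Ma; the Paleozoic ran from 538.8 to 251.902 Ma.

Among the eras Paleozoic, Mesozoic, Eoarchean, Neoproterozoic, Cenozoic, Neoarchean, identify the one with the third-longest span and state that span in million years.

Start − end for each: Paleozoic 538.8 − 251.902 = 286.898; Mesozoic 251.902 − 66 = 185.902; Eoarchean 4031 − 3600 = 431; Neoproterozoic 1000 − 538.8 = 461.2; Cenozoic 66 − 0 = 66; Neoarchean 2800 − 2500 = 300.
Ranking these from longest: Neoproterozoic > Eoarchean > Neoarchean > Paleozoic > Mesozoic > Cenozoic.
Position 3 in that ranking is Neoarchean, which lasted 300 Myr.

Neoarchean, 300 million years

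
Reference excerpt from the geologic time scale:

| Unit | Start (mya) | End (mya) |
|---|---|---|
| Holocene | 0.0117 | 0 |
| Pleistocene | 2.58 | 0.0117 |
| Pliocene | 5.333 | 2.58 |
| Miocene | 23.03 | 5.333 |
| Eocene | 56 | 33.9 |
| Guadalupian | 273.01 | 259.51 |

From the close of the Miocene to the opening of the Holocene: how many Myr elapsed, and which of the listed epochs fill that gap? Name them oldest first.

The Miocene closes at 5.333 Ma and the Holocene opens at 0.0117 Ma, so the interval is 5.333 − 0.0117 = 5.3213 Myr.
An epoch fits inside if it starts at or after 5.333 Ma and ends at or before 0.0117 Ma; oldest first that gives Pliocene, Pleistocene.

5.3213 million years; Pliocene, Pleistocene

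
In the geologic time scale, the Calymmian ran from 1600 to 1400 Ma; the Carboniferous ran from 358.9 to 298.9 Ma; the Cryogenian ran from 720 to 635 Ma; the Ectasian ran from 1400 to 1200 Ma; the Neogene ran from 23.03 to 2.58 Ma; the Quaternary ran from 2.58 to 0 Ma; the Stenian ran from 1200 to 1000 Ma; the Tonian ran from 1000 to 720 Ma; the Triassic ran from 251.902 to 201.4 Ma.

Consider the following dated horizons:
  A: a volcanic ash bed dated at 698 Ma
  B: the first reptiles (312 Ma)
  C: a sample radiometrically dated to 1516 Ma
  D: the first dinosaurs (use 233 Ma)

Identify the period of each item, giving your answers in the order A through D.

A — Cryogenian; B — Carboniferous; C — Calymmian; D — Triassic

A: 698 Ma lies in 720–635 Ma, so Cryogenian.
B: 312 Ma lies in 358.9–298.9 Ma, so Carboniferous.
C: 1516 Ma lies in 1600–1400 Ma, so Calymmian.
D: 233 Ma lies in 251.902–201.4 Ma, so Triassic.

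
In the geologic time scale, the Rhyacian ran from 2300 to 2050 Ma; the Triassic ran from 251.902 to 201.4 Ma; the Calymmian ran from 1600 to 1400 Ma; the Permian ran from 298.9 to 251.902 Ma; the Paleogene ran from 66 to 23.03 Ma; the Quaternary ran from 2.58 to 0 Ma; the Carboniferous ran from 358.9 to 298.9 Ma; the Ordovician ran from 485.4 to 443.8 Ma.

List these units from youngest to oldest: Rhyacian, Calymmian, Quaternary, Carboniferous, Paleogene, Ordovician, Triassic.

The oldest of these is Rhyacian (starts 2300 Ma) and the youngest is Quaternary (ends 0 Ma).
In between, by decreasing start age: Calymmian (1600), Ordovician (485.4), Carboniferous (358.9), Triassic (251.902), Paleogene (66).
Listing youngest first means reversing that sequence.

Quaternary, Paleogene, Triassic, Carboniferous, Ordovician, Calymmian, Rhyacian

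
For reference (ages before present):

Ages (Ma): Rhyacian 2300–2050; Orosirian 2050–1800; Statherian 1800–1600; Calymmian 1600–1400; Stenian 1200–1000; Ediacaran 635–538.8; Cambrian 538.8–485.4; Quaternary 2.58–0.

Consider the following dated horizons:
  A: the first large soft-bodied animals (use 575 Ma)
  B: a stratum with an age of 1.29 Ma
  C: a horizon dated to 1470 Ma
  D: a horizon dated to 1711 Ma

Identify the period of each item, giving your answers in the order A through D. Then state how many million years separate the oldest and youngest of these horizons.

A — Ediacaran; B — Quaternary; C — Calymmian; D — Statherian; span 1709.71 million years

A: 575 Ma lies in 635–538.8 Ma, so Ediacaran.
B: 1.29 Ma lies in 2.58–0 Ma, so Quaternary.
C: 1470 Ma lies in 1600–1400 Ma, so Calymmian.
D: 1711 Ma lies in 1800–1600 Ma, so Statherian.
Oldest = 1711 Ma, youngest = 1.29 Ma → span 1709.71 Myr.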